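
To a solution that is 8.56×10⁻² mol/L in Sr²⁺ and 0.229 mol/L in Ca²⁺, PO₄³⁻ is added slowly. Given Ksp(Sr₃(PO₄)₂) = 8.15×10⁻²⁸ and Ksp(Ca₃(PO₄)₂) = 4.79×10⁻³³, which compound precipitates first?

Ca₃(PO₄)₂

Each salt precipitates once Q = Ksp for that salt.
For Sr₃(PO₄)₂: [PO₄³⁻] = (Ksp/[Sr²⁺]^3)^(1/2) = 1.14×10⁻¹² mol/L
For Ca₃(PO₄)₂: [PO₄³⁻] = (Ksp/[Ca²⁺]^3)^(1/2) = 6.32×10⁻¹⁶ mol/L
The smaller threshold [PO₄³⁻] is reached first, so Ca₃(PO₄)₂ precipitates first.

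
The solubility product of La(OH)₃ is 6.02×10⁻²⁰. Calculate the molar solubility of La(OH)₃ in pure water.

La(OH)₃(s) ⇌ La³⁺(aq) + 3 OH⁻(aq)
If s mol/L of La(OH)₃ dissolves, [La³⁺] = s and [OH⁻] = 3s.
Ksp = [La³⁺][OH⁻]^3 = s · (3s)^3 = 27s^4
27s^4 = 6.02×10⁻²⁰  ⇒  s^4 = 2.23×10⁻²¹
Taking the 4th root, s = 6.87×10⁻⁶ mol/L.

6.87×10⁻⁶ M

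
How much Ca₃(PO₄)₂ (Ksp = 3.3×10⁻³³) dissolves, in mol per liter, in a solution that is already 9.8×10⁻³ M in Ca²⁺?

Ca₃(PO₄)₂(s) ⇌ 3 Ca²⁺(aq) + 2 PO₄³⁻(aq)
The solution already contains Ca²⁺ at 9.8×10⁻³ M. Let s be the molar solubility of Ca₃(PO₄)₂.
[Ca²⁺] ≈ 9.8×10⁻³ M (common ion dominates); [PO₄³⁻] = 2s.
Ksp = [Ca²⁺]^3[PO₄³⁻]^2 = (9.8×10⁻³)^3(2s)^2
(2s)^2 = 3.3×10⁻³³ / (9.8×10⁻³)^3 = 3.5×10⁻²⁷
s = 3.0×10⁻¹⁴ M

3.0×10⁻¹⁴ M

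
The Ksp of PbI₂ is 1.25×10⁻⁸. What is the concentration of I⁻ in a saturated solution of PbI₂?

PbI₂(s) ⇌ Pb²⁺(aq) + 2 I⁻(aq)
Call the molar solubility s, so that [Pb²⁺] = s and [I⁻] = 2s.
Ksp = [Pb²⁺][I⁻]^2 = s · (2s)^2 = 4s^3 = 1.25×10⁻⁸
s = 1.46×10⁻³ M
[I⁻] = 2s = 2.92×10⁻³ M

2.92×10⁻³ M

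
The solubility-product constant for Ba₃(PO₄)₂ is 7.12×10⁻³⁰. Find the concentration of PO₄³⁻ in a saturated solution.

Ba₃(PO₄)₂(s) ⇌ 3 Ba²⁺(aq) + 2 PO₄³⁻(aq)
For each mole of Ba₃(PO₄)₂ that dissolves per liter, [Ba²⁺] = 3s and [PO₄³⁻] = 2s; let s denote this solubility.
Ksp = [Ba²⁺]^3[PO₄³⁻]^2 = (3s)^3 · (2s)^2 = 108s^5 = 7.12×10⁻³⁰
s = 5.81×10⁻⁷ mol/L
[PO₄³⁻] = 2s = 1.16×10⁻⁶ mol/L

1.16×10⁻⁶ M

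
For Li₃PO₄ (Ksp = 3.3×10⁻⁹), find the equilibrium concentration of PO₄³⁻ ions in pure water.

Li₃PO₄(s) ⇌ 3 Li⁺(aq) + PO₄³⁻(aq)
With molar solubility s: [Li⁺] = 3s, [PO₄³⁻] = s.
Ksp = [Li⁺]^3[PO₄³⁻] = (3s)^3 · s = 27s^4 = 3.3×10⁻⁹
s = 3.3×10⁻³ M
[PO₄³⁻] = s = 3.3×10⁻³ M

3.3×10⁻³ M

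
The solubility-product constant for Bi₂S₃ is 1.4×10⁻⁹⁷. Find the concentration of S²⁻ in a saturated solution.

Bi₂S₃(s) ⇌ 2 Bi³⁺(aq) + 3 S²⁻(aq)
For each mole of Bi₂S₃ that dissolves per liter, [Bi³⁺] = 2s and [S²⁻] = 3s; let s denote this solubility.
Ksp = [Bi³⁺]^2[S²⁻]^3 = (2s)^2 · (3s)^3 = 108s^5 = 1.4×10⁻⁹⁷
s = 1.7×10⁻²⁰ mol/L
[S²⁻] = 3s = 5.0×10⁻²⁰ mol/L

5.0×10⁻²⁰ M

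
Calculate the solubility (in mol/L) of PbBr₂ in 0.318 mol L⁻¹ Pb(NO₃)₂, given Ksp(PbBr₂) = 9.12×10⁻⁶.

PbBr₂(s) ⇌ Pb²⁺(aq) + 2 Br⁻(aq)
Let s be the solubility of PbBr₂ here. The common ion gives [Pb²⁺] ≈ 0.318 mol L⁻¹, and [Br⁻] = 2s.
Ksp = [Pb²⁺][Br⁻]^2 = (0.318)(2s)^2
(2s)^2 = 9.12×10⁻⁶ / (0.318) = 2.87×10⁻⁵
s = 2.68×10⁻³ mol L⁻¹

2.68×10⁻³ M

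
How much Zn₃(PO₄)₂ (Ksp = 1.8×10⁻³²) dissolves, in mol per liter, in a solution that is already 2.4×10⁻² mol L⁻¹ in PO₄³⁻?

1.0×10⁻¹⁰ M

Zn₃(PO₄)₂(s) ⇌ 3 Zn²⁺(aq) + 2 PO₄³⁻(aq)
With PO₄³⁻ already at 2.4×10⁻² mol L⁻¹ and s small, take [PO₄³⁻] ≈ 2.4×10⁻² mol L⁻¹ and [Zn²⁺] = 3s.
Ksp = [Zn²⁺]^3[PO₄³⁻]^2 = (3s)^3(2.4×10⁻²)^2
(3s)^3 = 1.8×10⁻³² / (2.4×10⁻²)^2 = 3.1×10⁻²⁹
s = 1.0×10⁻¹⁰ mol L⁻¹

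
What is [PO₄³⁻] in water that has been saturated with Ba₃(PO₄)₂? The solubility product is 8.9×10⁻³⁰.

1.2×10⁻⁶ M

Ba₃(PO₄)₂(s) ⇌ 3 Ba²⁺(aq) + 2 PO₄³⁻(aq)
With molar solubility s: [Ba²⁺] = 3s, [PO₄³⁻] = 2s.
Ksp = [Ba²⁺]^3[PO₄³⁻]^2 = (3s)^3 · (2s)^2 = 108s^5 = 8.9×10⁻³⁰
s = 6.1×10⁻⁷ mol/L
[PO₄³⁻] = 2s = 1.2×10⁻⁶ mol/L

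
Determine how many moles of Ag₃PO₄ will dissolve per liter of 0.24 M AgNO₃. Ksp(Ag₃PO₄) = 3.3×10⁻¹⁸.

Ag₃PO₄(s) ⇌ 3 Ag⁺(aq) + PO₄³⁻(aq)
Ag⁺ is already present at 0.24 M. If s mol/L of Ag₃PO₄ dissolves, [PO₄³⁻] = s while [Ag⁺] ≈ 0.24 M.
Ksp = [Ag⁺]^3[PO₄³⁻] = (0.24)^3s
s = 3.3×10⁻¹⁸ / (0.24)^3 = 2.4×10⁻¹⁶
s = 2.4×10⁻¹⁶ M

2.4×10⁻¹⁶ M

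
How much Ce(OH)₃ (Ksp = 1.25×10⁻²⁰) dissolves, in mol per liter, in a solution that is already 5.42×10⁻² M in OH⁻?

7.85×10⁻¹⁷ M

Ce(OH)₃(s) ⇌ Ce³⁺(aq) + 3 OH⁻(aq)
With OH⁻ already at 5.42×10⁻² M and s small, take [OH⁻] ≈ 5.42×10⁻² M and [Ce³⁺] = s.
Ksp = [Ce³⁺][OH⁻]^3 = s(5.42×10⁻²)^3
s = 1.25×10⁻²⁰ / (5.42×10⁻²)^3 = 7.85×10⁻¹⁷
s = 7.85×10⁻¹⁷ M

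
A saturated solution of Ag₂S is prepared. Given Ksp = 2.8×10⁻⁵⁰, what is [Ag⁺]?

3.8×10⁻¹⁷ M

Ag₂S(s) ⇌ 2 Ag⁺(aq) + S²⁻(aq)
If s mol/L of Ag₂S dissolves, [Ag⁺] = 2s and [S²⁻] = s.
Ksp = [Ag⁺]^2[S²⁻] = (2s)^2 · s = 4s^3 = 2.8×10⁻⁵⁰
s = 1.9×10⁻¹⁷ M
[Ag⁺] = 2s = 3.8×10⁻¹⁷ M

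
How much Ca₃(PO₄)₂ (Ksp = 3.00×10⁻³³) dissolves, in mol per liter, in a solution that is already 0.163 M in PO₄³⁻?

Ca₃(PO₄)₂(s) ⇌ 3 Ca²⁺(aq) + 2 PO₄³⁻(aq)
With PO₄³⁻ already at 0.163 M and s small, take [PO₄³⁻] ≈ 0.163 M and [Ca²⁺] = 3s.
Ksp = [Ca²⁺]^3[PO₄³⁻]^2 = (3s)^3(0.163)^2
(3s)^3 = 3.00×10⁻³³ / (0.163)^2 = 1.13×10⁻³¹
s = 1.61×10⁻¹¹ M

1.61×10⁻¹¹ M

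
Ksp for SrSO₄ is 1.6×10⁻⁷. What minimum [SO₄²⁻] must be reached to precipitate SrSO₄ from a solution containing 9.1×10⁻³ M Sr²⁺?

A salt starts to precipitate once the ion product Q reaches its Ksp.
SrSO₄(s) ⇌ Sr²⁺(aq) + SO₄²⁻(aq)
Ksp = [Sr²⁺][SO₄²⁻] = [SO₄²⁻](9.1×10⁻³)
[SO₄²⁻] = 1.6×10⁻⁷ / (9.1×10⁻³) = 1.8×10⁻⁵
[SO₄²⁻] = 1.8×10⁻⁵ M

1.8×10⁻⁵ M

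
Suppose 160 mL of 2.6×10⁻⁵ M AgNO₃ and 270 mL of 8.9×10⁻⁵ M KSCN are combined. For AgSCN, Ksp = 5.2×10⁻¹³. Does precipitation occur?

Total volume after mixing = 160 + 270 = 430 mL.
[Ag⁺] = (2.6×10⁻⁵)(160)/430 = 9.7×10⁻⁶ M
[SCN⁻] = (8.9×10⁻⁵)(270)/430 = 5.6×10⁻⁵ M
Q = [Ag⁺][SCN⁻] = 5.4×10⁻¹⁰
Q = 5.4×10⁻¹⁰ > Ksp = 5.2×10⁻¹³, so the solution is supersaturated and AgSCN precipitates.

Yes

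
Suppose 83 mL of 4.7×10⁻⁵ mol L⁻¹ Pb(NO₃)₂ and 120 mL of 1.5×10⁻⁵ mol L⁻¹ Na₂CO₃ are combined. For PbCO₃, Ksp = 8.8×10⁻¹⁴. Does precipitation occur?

Yes

The combined volume is 203 mL.
[Pb²⁺] = (4.7×10⁻⁵)(83)/203 = 1.9×10⁻⁵ mol L⁻¹
[CO₃²⁻] = (1.5×10⁻⁵)(120)/203 = 8.9×10⁻⁶ mol L⁻¹
Q = [Pb²⁺][CO₃²⁻] = 1.7×10⁻¹⁰
Because Q > Ksp (1.7×10⁻¹⁰ vs 8.8×10⁻¹⁴), a precipitate of PbCO₃ forms.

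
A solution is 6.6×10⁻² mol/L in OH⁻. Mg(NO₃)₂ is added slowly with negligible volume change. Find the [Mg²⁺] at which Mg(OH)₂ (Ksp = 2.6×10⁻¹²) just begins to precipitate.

Precipitation begins when Q = Ksp.
Mg(OH)₂(s) ⇌ Mg²⁺(aq) + 2 OH⁻(aq)
Ksp = [Mg²⁺][OH⁻]^2 = [Mg²⁺](6.6×10⁻²)^2
[Mg²⁺] = 2.6×10⁻¹² / (6.6×10⁻²)^2 = 6.0×10⁻¹⁰
[Mg²⁺] = 6.0×10⁻¹⁰ mol/L

6.0×10⁻¹⁰ M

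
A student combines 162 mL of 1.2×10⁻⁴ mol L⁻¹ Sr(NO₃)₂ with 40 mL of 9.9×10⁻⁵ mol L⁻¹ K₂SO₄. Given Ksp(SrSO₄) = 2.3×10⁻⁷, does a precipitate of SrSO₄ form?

The combined volume is 202 mL.
[Sr²⁺] = (1.2×10⁻⁴)(162)/202 = 9.6×10⁻⁵ mol L⁻¹
[SO₄²⁻] = (9.9×10⁻⁵)(40)/202 = 2.0×10⁻⁵ mol L⁻¹
Q = [Sr²⁺][SO₄²⁻] = 1.9×10⁻⁹
Q < Ksp (1.9×10⁻⁹ vs 2.3×10⁻⁷); the solution remains unsaturated and no precipitate forms.

No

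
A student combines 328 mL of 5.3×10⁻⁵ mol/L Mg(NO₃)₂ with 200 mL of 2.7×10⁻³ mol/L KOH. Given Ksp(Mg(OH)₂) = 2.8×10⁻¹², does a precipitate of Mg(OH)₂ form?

The combined volume is 528 mL.
[Mg²⁺] = (5.3×10⁻⁵)(328)/528 = 3.3×10⁻⁵ mol/L
[OH⁻] = (2.7×10⁻³)(200)/528 = 1.0×10⁻³ mol/L
Q = [Mg²⁺][OH⁻]^2 = 3.4×10⁻¹¹
Q = 3.4×10⁻¹¹ > Ksp = 2.8×10⁻¹², so the solution is supersaturated and Mg(OH)₂ precipitates.

Yes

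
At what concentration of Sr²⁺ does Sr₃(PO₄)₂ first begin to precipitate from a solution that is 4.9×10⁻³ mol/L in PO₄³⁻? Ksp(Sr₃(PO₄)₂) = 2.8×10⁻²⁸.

Each salt precipitates once Q = Ksp for that salt.
Sr₃(PO₄)₂(s) ⇌ 3 Sr²⁺(aq) + 2 PO₄³⁻(aq)
Ksp = [Sr²⁺]^3[PO₄³⁻]^2 = [Sr²⁺]^3(4.9×10⁻³)^2
[Sr²⁺]^3 = 2.8×10⁻²⁸ / (4.9×10⁻³)^2 = 1.2×10⁻²³
[Sr²⁺] = 2.3×10⁻⁸ mol/L

2.3×10⁻⁸ M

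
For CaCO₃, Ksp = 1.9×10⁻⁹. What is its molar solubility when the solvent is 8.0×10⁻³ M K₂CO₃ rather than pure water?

2.4×10⁻⁷ M

CaCO₃(s) ⇌ Ca²⁺(aq) + CO₃²⁻(aq)
The solution already contains CO₃²⁻ at 8.0×10⁻³ M. Let s be the molar solubility of CaCO₃.
[CO₃²⁻] ≈ 8.0×10⁻³ M (common ion dominates); [Ca²⁺] = s.
Ksp = [Ca²⁺][CO₃²⁻] = s(8.0×10⁻³)
s = 1.9×10⁻⁹ / (8.0×10⁻³) = 2.4×10⁻⁷
s = 2.4×10⁻⁷ M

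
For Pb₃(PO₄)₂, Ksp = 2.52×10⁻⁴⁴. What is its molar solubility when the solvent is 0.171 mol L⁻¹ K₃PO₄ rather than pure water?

3.17×10⁻¹⁵ M

Pb₃(PO₄)₂(s) ⇌ 3 Pb²⁺(aq) + 2 PO₄³⁻(aq)
The solution already contains PO₄³⁻ at 0.171 mol L⁻¹. Let s be the molar solubility of Pb₃(PO₄)₂.
[PO₄³⁻] ≈ 0.171 mol L⁻¹ (common ion dominates); [Pb²⁺] = 3s.
Ksp = [Pb²⁺]^3[PO₄³⁻]^2 = (3s)^3(0.171)^2
(3s)^3 = 2.52×10⁻⁴⁴ / (0.171)^2 = 8.62×10⁻⁴³
s = 3.17×10⁻¹⁵ mol L⁻¹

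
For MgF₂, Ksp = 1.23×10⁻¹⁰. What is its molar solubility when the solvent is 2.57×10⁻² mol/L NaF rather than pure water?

MgF₂(s) ⇌ Mg²⁺(aq) + 2 F⁻(aq)
F⁻ is already present at 2.57×10⁻² mol/L. If s mol/L of MgF₂ dissolves, [Mg²⁺] = s while [F⁻] ≈ 2.57×10⁻² mol/L.
Ksp = [Mg²⁺][F⁻]^2 = s(2.57×10⁻²)^2
s = 1.23×10⁻¹⁰ / (2.57×10⁻²)^2 = 1.86×10⁻⁷
s = 1.86×10⁻⁷ mol/L

1.86×10⁻⁷ M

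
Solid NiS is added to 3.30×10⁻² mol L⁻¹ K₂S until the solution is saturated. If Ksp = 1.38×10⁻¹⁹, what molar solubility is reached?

4.18×10⁻¹⁸ M

NiS(s) ⇌ Ni²⁺(aq) + S²⁻(aq)
S²⁻ is already present at 3.30×10⁻² mol L⁻¹. If s mol/L of NiS dissolves, [Ni²⁺] = s while [S²⁻] ≈ 3.30×10⁻² mol L⁻¹.
Ksp = [Ni²⁺][S²⁻] = s(3.30×10⁻²)
s = 1.38×10⁻¹⁹ / (3.30×10⁻²) = 4.18×10⁻¹⁸
s = 4.18×10⁻¹⁸ mol L⁻¹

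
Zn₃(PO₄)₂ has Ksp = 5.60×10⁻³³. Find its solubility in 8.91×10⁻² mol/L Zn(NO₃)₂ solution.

1.41×10⁻¹⁵ M

Zn₃(PO₄)₂(s) ⇌ 3 Zn²⁺(aq) + 2 PO₄³⁻(aq)
Let s be the solubility of Zn₃(PO₄)₂ here. The common ion gives [Zn²⁺] ≈ 8.91×10⁻² mol/L, and [PO₄³⁻] = 2s.
Ksp = [Zn²⁺]^3[PO₄³⁻]^2 = (8.91×10⁻²)^3(2s)^2
(2s)^2 = 5.60×10⁻³³ / (8.91×10⁻²)^3 = 7.92×10⁻³⁰
s = 1.41×10⁻¹⁵ mol/L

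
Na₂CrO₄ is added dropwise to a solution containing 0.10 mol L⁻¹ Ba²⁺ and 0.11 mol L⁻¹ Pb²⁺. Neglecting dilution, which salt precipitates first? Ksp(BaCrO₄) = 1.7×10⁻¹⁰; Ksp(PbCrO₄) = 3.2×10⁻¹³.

Precipitation of each salt begins when its ion product equals Ksp.
For BaCrO₄: [CrO₄²⁻] = (Ksp/[Ba²⁺]) = 1.7×10⁻⁹ mol L⁻¹
For PbCrO₄: [CrO₄²⁻] = (Ksp/[Pb²⁺]) = 2.9×10⁻¹² mol L⁻¹
PbCrO₄ requires the lower [CrO₄²⁻], so it precipitates first.

PbCrO₄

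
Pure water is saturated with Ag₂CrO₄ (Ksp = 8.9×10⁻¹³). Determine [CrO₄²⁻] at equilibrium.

Ag₂CrO₄(s) ⇌ 2 Ag⁺(aq) + CrO₄²⁻(aq)
If s mol/L of Ag₂CrO₄ dissolves, [Ag⁺] = 2s and [CrO₄²⁻] = s.
Ksp = [Ag⁺]^2[CrO₄²⁻] = (2s)^2 · s = 4s^3 = 8.9×10⁻¹³
s = 6.1×10⁻⁵ mol/L
[CrO₄²⁻] = s = 6.1×10⁻⁵ mol/L

6.1×10⁻⁵ M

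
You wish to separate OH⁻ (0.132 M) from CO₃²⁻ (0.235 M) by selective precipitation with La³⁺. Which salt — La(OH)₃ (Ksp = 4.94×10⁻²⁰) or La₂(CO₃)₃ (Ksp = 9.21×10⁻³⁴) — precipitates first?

La(OH)₃

Precipitation of each salt begins when its ion product equals Ksp.
For La(OH)₃: [La³⁺] = (Ksp/[OH⁻]^3) = 2.15×10⁻¹⁷ M
For La₂(CO₃)₃: [La³⁺] = (Ksp/[CO₃²⁻]^3)^(1/2) = 2.66×10⁻¹⁶ M
Since La(OH)₃ needs less La³⁺ to reach saturation, it precipitates first.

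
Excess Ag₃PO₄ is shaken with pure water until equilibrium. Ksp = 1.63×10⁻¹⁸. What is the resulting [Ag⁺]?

4.70×10⁻⁵ M

Ag₃PO₄(s) ⇌ 3 Ag⁺(aq) + PO₄³⁻(aq)
With molar solubility s: [Ag⁺] = 3s, [PO₄³⁻] = s.
Ksp = [Ag⁺]^3[PO₄³⁻] = (3s)^3 · s = 27s^4 = 1.63×10⁻¹⁸
s = 1.57×10⁻⁵ M
[Ag⁺] = 3s = 4.70×10⁻⁵ M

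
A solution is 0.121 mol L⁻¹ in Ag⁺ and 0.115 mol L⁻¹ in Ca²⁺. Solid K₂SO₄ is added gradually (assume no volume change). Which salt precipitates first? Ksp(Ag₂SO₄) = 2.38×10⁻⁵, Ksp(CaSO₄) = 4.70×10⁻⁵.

Precipitation of each salt begins when its ion product equals Ksp.
For Ag₂SO₄: [SO₄²⁻] = (Ksp/[Ag⁺]^2) = 1.63×10⁻³ mol L⁻¹
For CaSO₄: [SO₄²⁻] = (Ksp/[Ca²⁺]) = 4.09×10⁻⁴ mol L⁻¹
Since CaSO₄ needs less SO₄²⁻ to reach saturation, it precipitates first.

CaSO₄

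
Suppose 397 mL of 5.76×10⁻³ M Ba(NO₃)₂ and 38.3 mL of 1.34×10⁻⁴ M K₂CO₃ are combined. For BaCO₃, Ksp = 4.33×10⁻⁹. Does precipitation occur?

The combined volume is 435.3 mL.
[Ba²⁺] = (5.76×10⁻³)(397)/435.3 = 5.25×10⁻³ M
[CO₃²⁻] = (1.34×10⁻⁴)(38.3)/435.3 = 1.18×10⁻⁵ M
Q = [Ba²⁺][CO₃²⁻] = 6.19×10⁻⁸
Because Q > Ksp (6.19×10⁻⁸ vs 4.33×10⁻⁹), a precipitate of BaCO₃ forms.

Yes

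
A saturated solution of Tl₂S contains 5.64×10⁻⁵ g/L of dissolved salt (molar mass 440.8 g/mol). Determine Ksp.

Ksp = 8.38×10⁻²¹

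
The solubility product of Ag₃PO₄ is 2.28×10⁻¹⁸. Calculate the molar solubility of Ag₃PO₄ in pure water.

Ag₃PO₄(s) ⇌ 3 Ag⁺(aq) + PO₄³⁻(aq)
Let s be the molar solubility. Then [Ag⁺] = 3s and [PO₄³⁻] = s.
Ksp = [Ag⁺]^3[PO₄³⁻] = (3s)^3 · s = 27s^4
27s^4 = 2.28×10⁻¹⁸  ⇒  s^4 = 8.44×10⁻²⁰
s = (8.44×10⁻²⁰)^(1/4) = 1.70×10⁻⁵ M

1.70×10⁻⁵ M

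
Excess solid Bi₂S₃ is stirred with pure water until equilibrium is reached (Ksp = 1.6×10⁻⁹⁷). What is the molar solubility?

1.7×10⁻²⁰ M

Bi₂S₃(s) ⇌ 2 Bi³⁺(aq) + 3 S²⁻(aq)
Call the molar solubility s, so that [Bi³⁺] = 2s and [S²⁻] = 3s.
Ksp = [Bi³⁺]^2[S²⁻]^3 = (2s)^2 · (3s)^3 = 108s^5
108s^5 = 1.6×10⁻⁹⁷  ⇒  s^5 = 1.5×10⁻⁹⁹
s = (1.5×10⁻⁹⁹)^(1/5) = 1.7×10⁻²⁰ mol/L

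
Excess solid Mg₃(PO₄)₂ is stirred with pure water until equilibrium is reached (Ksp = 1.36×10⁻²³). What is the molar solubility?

Mg₃(PO₄)₂(s) ⇌ 3 Mg²⁺(aq) + 2 PO₄³⁻(aq)
With molar solubility s: [Mg²⁺] = 3s, [PO₄³⁻] = 2s.
Ksp = [Mg²⁺]^3[PO₄³⁻]^2 = (3s)^3 · (2s)^2 = 108s^5
108s^5 = 1.36×10⁻²³  ⇒  s^5 = 1.26×10⁻²⁵
s = (1.26×10⁻²⁵)^(1/5) = 1.05×10⁻⁵ mol/L

1.05×10⁻⁵ M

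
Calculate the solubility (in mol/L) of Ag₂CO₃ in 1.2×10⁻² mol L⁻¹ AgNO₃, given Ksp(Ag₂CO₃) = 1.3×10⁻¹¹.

Ag₂CO₃(s) ⇌ 2 Ag⁺(aq) + CO₃²⁻(aq)
The solution already contains Ag⁺ at 1.2×10⁻² mol L⁻¹. Let s be the molar solubility of Ag₂CO₃.
[Ag⁺] ≈ 1.2×10⁻² mol L⁻¹ (common ion dominates); [CO₃²⁻] = s.
Ksp = [Ag⁺]^2[CO₃²⁻] = (1.2×10⁻²)^2s
s = 1.3×10⁻¹¹ / (1.2×10⁻²)^2 = 9.0×10⁻⁸
s = 9.0×10⁻⁸ mol L⁻¹

9.0×10⁻⁸ M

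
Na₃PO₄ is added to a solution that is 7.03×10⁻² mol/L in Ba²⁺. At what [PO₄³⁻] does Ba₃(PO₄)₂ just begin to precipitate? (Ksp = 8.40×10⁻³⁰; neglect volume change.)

Precipitation of each salt begins when its ion product equals Ksp.
Ba₃(PO₄)₂(s) ⇌ 3 Ba²⁺(aq) + 2 PO₄³⁻(aq)
Ksp = [Ba²⁺]^3[PO₄³⁻]^2 = [PO₄³⁻]^2(7.03×10⁻²)^3
[PO₄³⁻]^2 = 8.40×10⁻³⁰ / (7.03×10⁻²)^3 = 2.42×10⁻²⁶
[PO₄³⁻] = 1.55×10⁻¹³ mol/L

1.55×10⁻¹³ M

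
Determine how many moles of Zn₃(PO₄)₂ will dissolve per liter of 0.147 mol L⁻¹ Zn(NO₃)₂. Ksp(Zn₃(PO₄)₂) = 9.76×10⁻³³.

Zn₃(PO₄)₂(s) ⇌ 3 Zn²⁺(aq) + 2 PO₄³⁻(aq)
The solution already contains Zn²⁺ at 0.147 mol L⁻¹. Let s be the molar solubility of Zn₃(PO₄)₂.
[Zn²⁺] ≈ 0.147 mol L⁻¹ (common ion dominates); [PO₄³⁻] = 2s.
Ksp = [Zn²⁺]^3[PO₄³⁻]^2 = (0.147)^3(2s)^2
(2s)^2 = 9.76×10⁻³³ / (0.147)^3 = 3.07×10⁻³⁰
s = 8.76×10⁻¹⁶ mol L⁻¹

8.76×10⁻¹⁶ M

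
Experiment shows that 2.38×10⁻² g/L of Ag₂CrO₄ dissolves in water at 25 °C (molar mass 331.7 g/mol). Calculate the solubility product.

Molar solubility s = (2.38×10⁻² g/L) / (331.7 g/mol) = 7.1752×10⁻⁵ mol/L
Ag₂CrO₄(s) ⇌ 2 Ag⁺(aq) + CrO₄²⁻(aq)
Call the molar solubility s, so that [Ag⁺] = 2s and [CrO₄²⁻] = s.
Ksp = [Ag⁺]^2[CrO₄²⁻] = (2s)^2 · s = 4s^3
Ksp = 4 × (7.1752×10⁻⁵)^3 = 1.48×10⁻¹²

Ksp = 1.48×10⁻¹²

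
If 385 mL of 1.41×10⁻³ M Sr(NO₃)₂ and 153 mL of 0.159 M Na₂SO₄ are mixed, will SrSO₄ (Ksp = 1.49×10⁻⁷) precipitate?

After mixing, V = 385 mL + 153 mL = 538 mL.
[Sr²⁺] = (1.41×10⁻³)(385)/538 = 1.01×10⁻³ M
[SO₄²⁻] = (0.159)(153)/538 = 4.52×10⁻² M
Q = [Sr²⁺][SO₄²⁻] = 4.56×10⁻⁵
Because Q > Ksp (4.56×10⁻⁵ vs 1.49×10⁻⁷), a precipitate of SrSO₄ forms.

Yes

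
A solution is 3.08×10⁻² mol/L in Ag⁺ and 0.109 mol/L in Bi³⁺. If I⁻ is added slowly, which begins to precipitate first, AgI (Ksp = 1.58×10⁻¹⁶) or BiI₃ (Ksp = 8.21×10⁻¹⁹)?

The threshold for precipitation is Q = Ksp.
For AgI: [I⁻] = (Ksp/[Ag⁺]) = 5.13×10⁻¹⁵ mol/L
For BiI₃: [I⁻] = (Ksp/[Bi³⁺])^(1/3) = 1.96×10⁻⁶ mol/L
The smaller threshold [I⁻] is reached first, so AgI precipitates first.

AgI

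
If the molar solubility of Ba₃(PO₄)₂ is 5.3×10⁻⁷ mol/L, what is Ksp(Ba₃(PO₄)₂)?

Ksp = 4.5×10⁻³⁰

Ba₃(PO₄)₂(s) ⇌ 3 Ba²⁺(aq) + 2 PO₄³⁻(aq)
Call the molar solubility s, so that [Ba²⁺] = 3s and [PO₄³⁻] = 2s.
Ksp = [Ba²⁺]^3[PO₄³⁻]^2 = (3s)^3 · (2s)^2 = 108s^5
Ksp = 108 × (5.3×10⁻⁷)^5 = 4.5×10⁻³⁰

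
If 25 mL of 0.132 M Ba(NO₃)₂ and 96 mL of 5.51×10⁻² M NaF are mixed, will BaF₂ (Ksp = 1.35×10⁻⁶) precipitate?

Total volume after mixing = 25 + 96 = 121 mL.
[Ba²⁺] = (0.132)(25)/121 = 2.73×10⁻² M
[F⁻] = (5.51×10⁻²)(96)/121 = 4.37×10⁻² M
Q = [Ba²⁺][F⁻]^2 = 5.21×10⁻⁵
Since Q (5.21×10⁻⁵) exceeds Ksp (1.35×10⁻⁶), BaF₂ will precipitate.

Yes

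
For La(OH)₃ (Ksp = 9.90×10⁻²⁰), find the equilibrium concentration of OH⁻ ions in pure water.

2.33×10⁻⁵ M

La(OH)₃(s) ⇌ La³⁺(aq) + 3 OH⁻(aq)
Let s be the molar solubility. Then [La³⁺] = s and [OH⁻] = 3s.
Ksp = [La³⁺][OH⁻]^3 = s · (3s)^3 = 27s^4 = 9.90×10⁻²⁰
s = 7.78×10⁻⁶ M
[OH⁻] = 3s = 2.33×10⁻⁵ M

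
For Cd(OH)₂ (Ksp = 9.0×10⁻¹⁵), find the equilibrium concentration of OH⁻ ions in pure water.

Cd(OH)₂(s) ⇌ Cd²⁺(aq) + 2 OH⁻(aq)
Call the molar solubility s, so that [Cd²⁺] = s and [OH⁻] = 2s.
Ksp = [Cd²⁺][OH⁻]^2 = s · (2s)^2 = 4s^3 = 9.0×10⁻¹⁵
s = 1.3×10⁻⁵ mol/L
[OH⁻] = 2s = 2.6×10⁻⁵ mol/L

2.6×10⁻⁵ M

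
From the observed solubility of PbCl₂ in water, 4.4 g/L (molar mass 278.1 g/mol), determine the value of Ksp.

Ksp = 1.6×10⁻⁵

s = (4.4 g L⁻¹)/(278.1 g mol⁻¹) = 1.582×10⁻² M
PbCl₂(s) ⇌ Pb²⁺(aq) + 2 Cl⁻(aq)
Call the molar solubility s, so that [Pb²⁺] = s and [Cl⁻] = 2s.
Ksp = [Pb²⁺][Cl⁻]^2 = s · (2s)^2 = 4s^3
Ksp = 4 × (1.582×10⁻²)^3 = 1.6×10⁻⁵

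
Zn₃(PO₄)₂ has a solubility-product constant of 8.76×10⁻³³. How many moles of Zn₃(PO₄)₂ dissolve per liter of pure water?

1.52×10⁻⁷ M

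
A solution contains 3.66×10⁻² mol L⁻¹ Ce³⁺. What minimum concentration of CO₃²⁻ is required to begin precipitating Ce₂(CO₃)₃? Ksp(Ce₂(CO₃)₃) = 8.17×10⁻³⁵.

3.94×10⁻¹¹ M

The threshold for precipitation is Q = Ksp.
Ce₂(CO₃)₃(s) ⇌ 2 Ce³⁺(aq) + 3 CO₃²⁻(aq)
Ksp = [Ce³⁺]^2[CO₃²⁻]^3 = [CO₃²⁻]^3(3.66×10⁻²)^2
[CO₃²⁻]^3 = 8.17×10⁻³⁵ / (3.66×10⁻²)^2 = 6.10×10⁻³²
[CO₃²⁻] = 3.94×10⁻¹¹ mol L⁻¹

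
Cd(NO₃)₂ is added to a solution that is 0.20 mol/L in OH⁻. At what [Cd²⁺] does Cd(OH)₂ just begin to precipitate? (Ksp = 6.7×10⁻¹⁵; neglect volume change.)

1.7×10⁻¹³ M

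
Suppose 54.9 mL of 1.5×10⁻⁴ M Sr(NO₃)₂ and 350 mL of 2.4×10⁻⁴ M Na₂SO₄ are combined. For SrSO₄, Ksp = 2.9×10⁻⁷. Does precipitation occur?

After mixing, V = 54.9 mL + 350 mL = 404.9 mL.
[Sr²⁺] = (1.5×10⁻⁴)(54.9)/404.9 = 2.0×10⁻⁵ M
[SO₄²⁻] = (2.4×10⁻⁴)(350)/404.9 = 2.1×10⁻⁴ M
Q = [Sr²⁺][SO₄²⁻] = 4.2×10⁻⁹
Since Q (4.2×10⁻⁹) is less than Ksp (2.9×10⁻⁷), no SrSO₄ precipitates.

No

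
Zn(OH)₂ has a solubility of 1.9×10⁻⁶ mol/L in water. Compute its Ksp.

Ksp = 2.7×10⁻¹⁷

Zn(OH)₂(s) ⇌ Zn²⁺(aq) + 2 OH⁻(aq)
Let s be the molar solubility. Then [Zn²⁺] = s and [OH⁻] = 2s.
Ksp = [Zn²⁺][OH⁻]^2 = s · (2s)^2 = 4s^3
Ksp = 4 × (1.9×10⁻⁶)^3 = 2.7×10⁻¹⁷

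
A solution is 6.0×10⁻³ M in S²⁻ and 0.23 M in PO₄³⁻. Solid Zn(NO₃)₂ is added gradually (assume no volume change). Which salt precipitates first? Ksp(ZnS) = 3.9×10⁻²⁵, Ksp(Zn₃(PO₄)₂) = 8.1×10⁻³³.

Each salt precipitates once Q = Ksp for that salt.
For ZnS: [Zn²⁺] = (Ksp/[S²⁻]) = 6.5×10⁻²³ M
For Zn₃(PO₄)₂: [Zn²⁺] = (Ksp/[PO₄³⁻]^2)^(1/3) = 5.3×10⁻¹¹ M
Since ZnS needs less Zn²⁺ to reach saturation, it precipitates first.

ZnS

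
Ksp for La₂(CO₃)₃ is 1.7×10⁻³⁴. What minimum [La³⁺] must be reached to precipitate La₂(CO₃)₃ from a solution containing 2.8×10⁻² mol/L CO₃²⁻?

2.8×10⁻¹⁵ M

The threshold for precipitation is Q = Ksp.
La₂(CO₃)₃(s) ⇌ 2 La³⁺(aq) + 3 CO₃²⁻(aq)
Ksp = [La³⁺]^2[CO₃²⁻]^3 = [La³⁺]^2(2.8×10⁻²)^3
[La³⁺]^2 = 1.7×10⁻³⁴ / (2.8×10⁻²)^3 = 7.7×10⁻³⁰
[La³⁺] = 2.8×10⁻¹⁵ mol/L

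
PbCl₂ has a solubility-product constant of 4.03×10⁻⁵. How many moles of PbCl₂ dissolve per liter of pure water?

PbCl₂(s) ⇌ Pb²⁺(aq) + 2 Cl⁻(aq)
With molar solubility s: [Pb²⁺] = s, [Cl⁻] = 2s.
Ksp = [Pb²⁺][Cl⁻]^2 = s · (2s)^2 = 4s^3
4s^3 = 4.03×10⁻⁵  ⇒  s^3 = 1.01×10⁻⁵
s = (1.01×10⁻⁵)^(1/3) = 2.16×10⁻² mol L⁻¹

2.16×10⁻² M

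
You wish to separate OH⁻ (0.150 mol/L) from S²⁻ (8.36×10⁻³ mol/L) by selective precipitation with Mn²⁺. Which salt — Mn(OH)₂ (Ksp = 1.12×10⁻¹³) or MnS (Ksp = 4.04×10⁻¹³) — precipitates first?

Each salt precipitates once Q = Ksp for that salt.
For Mn(OH)₂: [Mn²⁺] = (Ksp/[OH⁻]^2) = 4.98×10⁻¹² mol/L
For MnS: [Mn²⁺] = (Ksp/[S²⁻]) = 4.83×10⁻¹¹ mol/L
Since Mn(OH)₂ needs less Mn²⁺ to reach saturation, it precipitates first.

Mn(OH)₂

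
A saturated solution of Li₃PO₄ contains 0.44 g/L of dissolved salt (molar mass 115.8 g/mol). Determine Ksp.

Molar solubility s = (0.44 g/L) / (115.8 g/mol) = 3.800×10⁻³ mol/L
Li₃PO₄(s) ⇌ 3 Li⁺(aq) + PO₄³⁻(aq)
Let s be the molar solubility. Then [Li⁺] = 3s and [PO₄³⁻] = s.
Ksp = [Li⁺]^3[PO₄³⁻] = (3s)^3 · s = 27s^4
Ksp = 27 × (3.800×10⁻³)^4 = 5.6×10⁻⁹

Ksp = 5.6×10⁻⁹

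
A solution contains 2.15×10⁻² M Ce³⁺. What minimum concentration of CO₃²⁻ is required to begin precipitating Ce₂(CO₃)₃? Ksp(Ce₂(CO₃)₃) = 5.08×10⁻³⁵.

The threshold for precipitation is Q = Ksp.
Ce₂(CO₃)₃(s) ⇌ 2 Ce³⁺(aq) + 3 CO₃²⁻(aq)
Ksp = [Ce³⁺]^2[CO₃²⁻]^3 = [CO₃²⁻]^3(2.15×10⁻²)^2
[CO₃²⁻]^3 = 5.08×10⁻³⁵ / (2.15×10⁻²)^2 = 1.10×10⁻³¹
[CO₃²⁻] = 4.79×10⁻¹¹ M

4.79×10⁻¹¹ M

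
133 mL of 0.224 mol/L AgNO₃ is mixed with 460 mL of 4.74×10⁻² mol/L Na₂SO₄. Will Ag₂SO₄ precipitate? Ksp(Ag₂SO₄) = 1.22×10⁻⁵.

Yes

After mixing, V = 133 mL + 460 mL = 593 mL.
[Ag⁺] = (0.224)(133)/593 = 5.02×10⁻² mol/L
[SO₄²⁻] = (4.74×10⁻²)(460)/593 = 3.68×10⁻² mol/L
Q = [Ag⁺]^2[SO₄²⁻] = 9.28×10⁻⁵
Since Q (9.28×10⁻⁵) exceeds Ksp (1.22×10⁻⁵), Ag₂SO₄ will precipitate.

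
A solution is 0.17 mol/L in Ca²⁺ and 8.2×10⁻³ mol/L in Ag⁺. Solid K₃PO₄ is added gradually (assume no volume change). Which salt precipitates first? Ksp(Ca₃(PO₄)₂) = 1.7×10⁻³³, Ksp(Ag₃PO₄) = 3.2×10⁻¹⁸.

Ca₃(PO₄)₂

The threshold for precipitation is Q = Ksp.
For Ca₃(PO₄)₂: [PO₄³⁻] = (Ksp/[Ca²⁺]^3)^(1/2) = 5.9×10⁻¹⁶ mol/L
For Ag₃PO₄: [PO₄³⁻] = (Ksp/[Ag⁺]^3) = 5.8×10⁻¹² mol/L
Ca₃(PO₄)₂ requires the lower [PO₄³⁻], so it precipitates first.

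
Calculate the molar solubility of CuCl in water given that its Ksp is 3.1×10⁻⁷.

CuCl(s) ⇌ Cu⁺(aq) + Cl⁻(aq)
Call the molar solubility s, so that [Cu⁺] = s and [Cl⁻] = s.
Ksp = [Cu⁺][Cl⁻] = s · s = s^2
s^2 = 3.1×10⁻⁷
s = 5.6×10⁻⁴ M

5.6×10⁻⁴ M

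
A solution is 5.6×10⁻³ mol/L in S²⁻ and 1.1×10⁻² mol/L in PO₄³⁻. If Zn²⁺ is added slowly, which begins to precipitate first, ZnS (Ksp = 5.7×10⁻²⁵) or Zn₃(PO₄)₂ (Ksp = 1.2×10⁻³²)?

Precipitation of each salt begins when its ion product equals Ksp.
For ZnS: [Zn²⁺] = (Ksp/[S²⁻]) = 1.0×10⁻²² mol/L
For Zn₃(PO₄)₂: [Zn²⁺] = (Ksp/[PO₄³⁻]^2)^(1/3) = 4.6×10⁻¹⁰ mol/L
The smaller threshold [Zn²⁺] is reached first, so ZnS precipitates first.

ZnS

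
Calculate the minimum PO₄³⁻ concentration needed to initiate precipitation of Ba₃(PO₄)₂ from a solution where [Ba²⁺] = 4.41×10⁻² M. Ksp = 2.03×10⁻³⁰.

1.54×10⁻¹³ M

Each salt precipitates once Q = Ksp for that salt.
Ba₃(PO₄)₂(s) ⇌ 3 Ba²⁺(aq) + 2 PO₄³⁻(aq)
Ksp = [Ba²⁺]^3[PO₄³⁻]^2 = [PO₄³⁻]^2(4.41×10⁻²)^3
[PO₄³⁻]^2 = 2.03×10⁻³⁰ / (4.41×10⁻²)^3 = 2.37×10⁻²⁶
[PO₄³⁻] = 1.54×10⁻¹³ M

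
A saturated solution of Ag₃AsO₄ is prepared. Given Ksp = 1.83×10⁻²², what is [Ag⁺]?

4.84×10⁻⁶ M

Ag₃AsO₄(s) ⇌ 3 Ag⁺(aq) + AsO₄³⁻(aq)
For each mole of Ag₃AsO₄ that dissolves per liter, [Ag⁺] = 3s and [AsO₄³⁻] = s; let s denote this solubility.
Ksp = [Ag⁺]^3[AsO₄³⁻] = (3s)^3 · s = 27s^4 = 1.83×10⁻²²
s = 1.61×10⁻⁶ M
[Ag⁺] = 3s = 4.84×10⁻⁶ M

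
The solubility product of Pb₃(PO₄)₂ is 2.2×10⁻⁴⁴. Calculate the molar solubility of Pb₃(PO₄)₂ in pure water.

Pb₃(PO₄)₂(s) ⇌ 3 Pb²⁺(aq) + 2 PO₄³⁻(aq)
For each mole of Pb₃(PO₄)₂ that dissolves per liter, [Pb²⁺] = 3s and [PO₄³⁻] = 2s; let s denote this solubility.
Ksp = [Pb²⁺]^3[PO₄³⁻]^2 = (3s)^3 · (2s)^2 = 108s^5
108s^5 = 2.2×10⁻⁴⁴  ⇒  s^5 = 2.0×10⁻⁴⁶
Taking the 5th root, s = 7.3×10⁻¹⁰ M.

7.3×10⁻¹⁰ M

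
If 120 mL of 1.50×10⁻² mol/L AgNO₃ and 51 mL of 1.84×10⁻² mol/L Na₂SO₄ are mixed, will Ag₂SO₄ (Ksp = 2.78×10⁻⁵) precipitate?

Total volume after mixing = 120 + 51 = 171 mL.
[Ag⁺] = (1.50×10⁻²)(120)/171 = 1.05×10⁻² mol/L
[SO₄²⁻] = (1.84×10⁻²)(51)/171 = 5.49×10⁻³ mol/L
Q = [Ag⁺]^2[SO₄²⁻] = 6.08×10⁻⁷
Q = 6.08×10⁻⁷ < Ksp = 2.78×10⁻⁵, so the solution is unsaturated and no precipitate forms.

No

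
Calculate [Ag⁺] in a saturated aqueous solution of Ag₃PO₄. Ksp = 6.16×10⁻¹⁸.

Ag₃PO₄(s) ⇌ 3 Ag⁺(aq) + PO₄³⁻(aq)
If s mol/L of Ag₃PO₄ dissolves, [Ag⁺] = 3s and [PO₄³⁻] = s.
Ksp = [Ag⁺]^3[PO₄³⁻] = (3s)^3 · s = 27s^4 = 6.16×10⁻¹⁸
s = 2.19×10⁻⁵ mol L⁻¹
[Ag⁺] = 3s = 6.56×10⁻⁵ mol L⁻¹

6.56×10⁻⁵ M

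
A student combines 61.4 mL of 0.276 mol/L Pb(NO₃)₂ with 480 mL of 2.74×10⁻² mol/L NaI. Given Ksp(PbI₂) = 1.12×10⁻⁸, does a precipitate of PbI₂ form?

The combined volume is 541.4 mL.
[Pb²⁺] = (0.276)(61.4)/541.4 = 3.13×10⁻² mol/L
[I⁻] = (2.74×10⁻²)(480)/541.4 = 2.43×10⁻² mol/L
Q = [Pb²⁺][I⁻]^2 = 1.85×10⁻⁵
Q = 1.85×10⁻⁵ > Ksp = 1.12×10⁻⁸, so the solution is supersaturated and PbI₂ precipitates.

Yes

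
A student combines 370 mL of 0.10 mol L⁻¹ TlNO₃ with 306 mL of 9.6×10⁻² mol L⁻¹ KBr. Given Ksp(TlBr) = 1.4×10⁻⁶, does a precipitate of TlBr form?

Total volume after mixing = 370 + 306 = 676 mL.
[Tl⁺] = (0.10)(370)/676 = 5.5×10⁻² mol L⁻¹
[Br⁻] = (9.6×10⁻²)(306)/676 = 4.3×10⁻² mol L⁻¹
Q = [Tl⁺][Br⁻] = 2.4×10⁻³
Because Q > Ksp (2.4×10⁻³ vs 1.4×10⁻⁶), a precipitate of TlBr forms.

Yes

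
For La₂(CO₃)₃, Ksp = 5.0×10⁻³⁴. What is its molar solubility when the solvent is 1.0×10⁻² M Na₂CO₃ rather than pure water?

La₂(CO₃)₃(s) ⇌ 2 La³⁺(aq) + 3 CO₃²⁻(aq)
With CO₃²⁻ already at 1.0×10⁻² M and s small, take [CO₃²⁻] ≈ 1.0×10⁻² M and [La³⁺] = 2s.
Ksp = [La³⁺]^2[CO₃²⁻]^3 = (2s)^2(1.0×10⁻²)^3
(2s)^2 = 5.0×10⁻³⁴ / (1.0×10⁻²)^3 = 5.0×10⁻²⁸
s = 1.1×10⁻¹⁴ M

1.1×10⁻¹⁴ M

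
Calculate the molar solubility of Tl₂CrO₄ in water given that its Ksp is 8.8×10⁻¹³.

Tl₂CrO₄(s) ⇌ 2 Tl⁺(aq) + CrO₄²⁻(aq)
Call the molar solubility s, so that [Tl⁺] = 2s and [CrO₄²⁻] = s.
Ksp = [Tl⁺]^2[CrO₄²⁻] = (2s)^2 · s = 4s^3
4s^3 = 8.8×10⁻¹³  ⇒  s^3 = 2.2×10⁻¹³
s = (2.2×10⁻¹³)^(1/3) = 6.0×10⁻⁵ mol L⁻¹

6.0×10⁻⁵ M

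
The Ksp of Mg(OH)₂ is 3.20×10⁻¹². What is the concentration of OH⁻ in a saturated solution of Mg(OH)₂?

Mg(OH)₂(s) ⇌ Mg²⁺(aq) + 2 OH⁻(aq)
If s mol/L of Mg(OH)₂ dissolves, [Mg²⁺] = s and [OH⁻] = 2s.
Ksp = [Mg²⁺][OH⁻]^2 = s · (2s)^2 = 4s^3 = 3.20×10⁻¹²
s = 9.28×10⁻⁵ mol/L
[OH⁻] = 2s = 1.86×10⁻⁴ mol/L

1.86×10⁻⁴ M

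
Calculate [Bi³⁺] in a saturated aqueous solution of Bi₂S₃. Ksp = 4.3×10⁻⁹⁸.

Bi₂S₃(s) ⇌ 2 Bi³⁺(aq) + 3 S²⁻(aq)
Call the molar solubility s, so that [Bi³⁺] = 2s and [S²⁻] = 3s.
Ksp = [Bi³⁺]^2[S²⁻]^3 = (2s)^2 · (3s)^3 = 108s^5 = 4.3×10⁻⁹⁸
s = 1.3×10⁻²⁰ mol L⁻¹
[Bi³⁺] = 2s = 2.6×10⁻²⁰ mol L⁻¹

2.6×10⁻²⁰ M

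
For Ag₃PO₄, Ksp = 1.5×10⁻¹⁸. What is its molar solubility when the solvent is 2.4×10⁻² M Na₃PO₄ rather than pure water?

Ag₃PO₄(s) ⇌ 3 Ag⁺(aq) + PO₄³⁻(aq)
PO₄³⁻ is already present at 2.4×10⁻² M. If s mol/L of Ag₃PO₄ dissolves, [Ag⁺] = 3s while [PO₄³⁻] ≈ 2.4×10⁻² M.
Ksp = [Ag⁺]^3[PO₄³⁻] = (3s)^3(2.4×10⁻²)
(3s)^3 = 1.5×10⁻¹⁸ / (2.4×10⁻²) = 6.3×10⁻¹⁷
s = 1.3×10⁻⁶ M

1.3×10⁻⁶ M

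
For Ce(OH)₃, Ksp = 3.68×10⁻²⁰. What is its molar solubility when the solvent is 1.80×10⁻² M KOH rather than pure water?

6.31×10⁻¹⁵ M

Ce(OH)₃(s) ⇌ Ce³⁺(aq) + 3 OH⁻(aq)
Let s be the solubility of Ce(OH)₃ here. The common ion gives [OH⁻] ≈ 1.80×10⁻² M, and [Ce³⁺] = s.
Ksp = [Ce³⁺][OH⁻]^3 = s(1.80×10⁻²)^3
s = 3.68×10⁻²⁰ / (1.80×10⁻²)^3 = 6.31×10⁻¹⁵
s = 6.31×10⁻¹⁵ M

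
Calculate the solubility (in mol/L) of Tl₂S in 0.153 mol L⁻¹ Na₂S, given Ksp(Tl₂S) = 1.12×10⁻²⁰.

1.35×10⁻¹⁰ M

Tl₂S(s) ⇌ 2 Tl⁺(aq) + S²⁻(aq)
The solution already contains S²⁻ at 0.153 mol L⁻¹. Let s be the molar solubility of Tl₂S.
[S²⁻] ≈ 0.153 mol L⁻¹ (common ion dominates); [Tl⁺] = 2s.
Ksp = [Tl⁺]^2[S²⁻] = (2s)^2(0.153)
(2s)^2 = 1.12×10⁻²⁰ / (0.153) = 7.32×10⁻²⁰
s = 1.35×10⁻¹⁰ mol L⁻¹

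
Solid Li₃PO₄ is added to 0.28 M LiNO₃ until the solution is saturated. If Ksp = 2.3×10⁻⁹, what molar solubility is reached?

1.0×10⁻⁷ M

Li₃PO₄(s) ⇌ 3 Li⁺(aq) + PO₄³⁻(aq)
The solution already contains Li⁺ at 0.28 M. Let s be the molar solubility of Li₃PO₄.
[Li⁺] ≈ 0.28 M (common ion dominates); [PO₄³⁻] = s.
Ksp = [Li⁺]^3[PO₄³⁻] = (0.28)^3s
s = 2.3×10⁻⁹ / (0.28)^3 = 1.0×10⁻⁷
s = 1.0×10⁻⁷ M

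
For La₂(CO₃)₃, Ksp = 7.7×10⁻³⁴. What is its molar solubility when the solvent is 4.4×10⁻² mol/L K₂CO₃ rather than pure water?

La₂(CO₃)₃(s) ⇌ 2 La³⁺(aq) + 3 CO₃²⁻(aq)
CO₃²⁻ is already present at 4.4×10⁻² mol/L. If s mol/L of La₂(CO₃)₃ dissolves, [La³⁺] = 2s while [CO₃²⁻] ≈ 4.4×10⁻² mol/L.
Ksp = [La³⁺]^2[CO₃²⁻]^3 = (2s)^2(4.4×10⁻²)^3
(2s)^2 = 7.7×10⁻³⁴ / (4.4×10⁻²)^3 = 9.0×10⁻³⁰
s = 1.5×10⁻¹⁵ mol/L

1.5×10⁻¹⁵ M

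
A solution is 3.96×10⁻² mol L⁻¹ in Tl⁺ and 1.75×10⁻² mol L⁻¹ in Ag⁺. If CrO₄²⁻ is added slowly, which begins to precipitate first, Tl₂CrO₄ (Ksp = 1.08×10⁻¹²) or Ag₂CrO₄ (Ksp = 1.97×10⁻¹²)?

Precipitation begins when Q = Ksp.
For Tl₂CrO₄: [CrO₄²⁻] = (Ksp/[Tl⁺]^2) = 6.89×10⁻¹⁰ mol L⁻¹
For Ag₂CrO₄: [CrO₄²⁻] = (Ksp/[Ag⁺]^2) = 6.43×10⁻⁹ mol L⁻¹
Since Tl₂CrO₄ needs less CrO₄²⁻ to reach saturation, it precipitates first.

Tl₂CrO₄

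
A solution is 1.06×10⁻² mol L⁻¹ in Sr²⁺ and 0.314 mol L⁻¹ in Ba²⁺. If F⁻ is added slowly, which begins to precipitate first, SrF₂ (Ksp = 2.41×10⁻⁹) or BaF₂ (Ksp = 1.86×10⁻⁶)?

SrF₂

Precipitation begins when Q = Ksp.
For SrF₂: [F⁻] = (Ksp/[Sr²⁺])^(1/2) = 4.77×10⁻⁴ mol L⁻¹
For BaF₂: [F⁻] = (Ksp/[Ba²⁺])^(1/2) = 2.43×10⁻³ mol L⁻¹
SrF₂ requires the lower [F⁻], so it precipitates first.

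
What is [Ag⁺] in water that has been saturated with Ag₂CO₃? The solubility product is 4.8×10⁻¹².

Ag₂CO₃(s) ⇌ 2 Ag⁺(aq) + CO₃²⁻(aq)
For each mole of Ag₂CO₃ that dissolves per liter, [Ag⁺] = 2s and [CO₃²⁻] = s; let s denote this solubility.
Ksp = [Ag⁺]^2[CO₃²⁻] = (2s)^2 · s = 4s^3 = 4.8×10⁻¹²
s = 1.1×10⁻⁴ mol/L
[Ag⁺] = 2s = 2.1×10⁻⁴ mol/L

2.1×10⁻⁴ M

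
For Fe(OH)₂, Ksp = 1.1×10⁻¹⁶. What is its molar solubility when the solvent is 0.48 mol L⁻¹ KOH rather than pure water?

Fe(OH)₂(s) ⇌ Fe²⁺(aq) + 2 OH⁻(aq)
With OH⁻ already at 0.48 mol L⁻¹ and s small, take [OH⁻] ≈ 0.48 mol L⁻¹ and [Fe²⁺] = s.
Ksp = [Fe²⁺][OH⁻]^2 = s(0.48)^2
s = 1.1×10⁻¹⁶ / (0.48)^2 = 4.8×10⁻¹⁶
s = 4.8×10⁻¹⁶ mol L⁻¹

4.8×10⁻¹⁶ M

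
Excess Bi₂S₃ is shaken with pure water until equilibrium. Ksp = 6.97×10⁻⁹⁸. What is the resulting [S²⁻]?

4.36×10⁻²⁰ M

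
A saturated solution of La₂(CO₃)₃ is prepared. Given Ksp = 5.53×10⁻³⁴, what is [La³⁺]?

La₂(CO₃)₃(s) ⇌ 2 La³⁺(aq) + 3 CO₃²⁻(aq)
With molar solubility s: [La³⁺] = 2s, [CO₃²⁻] = 3s.
Ksp = [La³⁺]^2[CO₃²⁻]^3 = (2s)^2 · (3s)^3 = 108s^5 = 5.53×10⁻³⁴
s = 8.75×10⁻⁸ mol L⁻¹
[La³⁺] = 2s = 1.75×10⁻⁷ mol L⁻¹

1.75×10⁻⁷ M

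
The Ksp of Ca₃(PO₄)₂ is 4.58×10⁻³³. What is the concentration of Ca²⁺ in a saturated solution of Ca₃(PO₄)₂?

Ca₃(PO₄)₂(s) ⇌ 3 Ca²⁺(aq) + 2 PO₄³⁻(aq)
Call the molar solubility s, so that [Ca²⁺] = 3s and [PO₄³⁻] = 2s.
Ksp = [Ca²⁺]^3[PO₄³⁻]^2 = (3s)^3 · (2s)^2 = 108s^5 = 4.58×10⁻³³
s = 1.34×10⁻⁷ mol/L
[Ca²⁺] = 3s = 4.01×10⁻⁷ mol/L

4.01×10⁻⁷ M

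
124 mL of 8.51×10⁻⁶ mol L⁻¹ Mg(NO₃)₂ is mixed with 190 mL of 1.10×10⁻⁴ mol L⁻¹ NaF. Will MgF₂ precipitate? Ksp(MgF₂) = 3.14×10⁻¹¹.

No

Total volume after mixing = 124 + 190 = 314 mL.
[Mg²⁺] = (8.51×10⁻⁶)(124)/314 = 3.36×10⁻⁶ mol L⁻¹
[F⁻] = (1.10×10⁻⁴)(190)/314 = 6.66×10⁻⁵ mol L⁻¹
Q = [Mg²⁺][F⁻]^2 = 1.49×10⁻¹⁴
Since Q (1.49×10⁻¹⁴) is less than Ksp (3.14×10⁻¹¹), no MgF₂ precipitates.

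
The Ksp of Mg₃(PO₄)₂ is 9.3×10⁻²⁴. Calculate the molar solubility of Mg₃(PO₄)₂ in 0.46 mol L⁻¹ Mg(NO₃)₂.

Mg₃(PO₄)₂(s) ⇌ 3 Mg²⁺(aq) + 2 PO₄³⁻(aq)
Mg²⁺ is already present at 0.46 mol L⁻¹. If s mol/L of Mg₃(PO₄)₂ dissolves, [PO₄³⁻] = 2s while [Mg²⁺] ≈ 0.46 mol L⁻¹.
Ksp = [Mg²⁺]^3[PO₄³⁻]^2 = (0.46)^3(2s)^2
(2s)^2 = 9.3×10⁻²⁴ / (0.46)^3 = 9.6×10⁻²³
s = 4.9×10⁻¹² mol L⁻¹

4.9×10⁻¹² M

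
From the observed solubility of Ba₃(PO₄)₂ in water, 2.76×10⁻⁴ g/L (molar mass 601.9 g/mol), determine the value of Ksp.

Ksp = 2.19×10⁻³⁰

Convert to molarity: s = 2.76×10⁻⁴ / 601.9 = 4.5855×10⁻⁷ mol/L
Ba₃(PO₄)₂(s) ⇌ 3 Ba²⁺(aq) + 2 PO₄³⁻(aq)
With molar solubility s: [Ba²⁺] = 3s, [PO₄³⁻] = 2s.
Ksp = [Ba²⁺]^3[PO₄³⁻]^2 = (3s)^3 · (2s)^2 = 108s^5
Ksp = 108 × (4.5855×10⁻⁷)^5 = 2.19×10⁻³⁰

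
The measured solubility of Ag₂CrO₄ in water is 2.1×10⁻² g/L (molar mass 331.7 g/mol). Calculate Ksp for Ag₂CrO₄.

s = (2.1×10⁻² g L⁻¹)/(331.7 g mol⁻¹) = 6.331×10⁻⁵ M
Ag₂CrO₄(s) ⇌ 2 Ag⁺(aq) + CrO₄²⁻(aq)
Call the molar solubility s, so that [Ag⁺] = 2s and [CrO₄²⁻] = s.
Ksp = [Ag⁺]^2[CrO₄²⁻] = (2s)^2 · s = 4s^3
Ksp = 4 × (6.331×10⁻⁵)^3 = 1.0×10⁻¹²

Ksp = 1.0×10⁻¹²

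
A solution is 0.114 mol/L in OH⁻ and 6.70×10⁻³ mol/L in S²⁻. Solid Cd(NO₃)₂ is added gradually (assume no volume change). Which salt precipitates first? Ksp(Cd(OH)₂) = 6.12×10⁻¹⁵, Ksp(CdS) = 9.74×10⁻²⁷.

CdS

The threshold for precipitation is Q = Ksp.
For Cd(OH)₂: [Cd²⁺] = (Ksp/[OH⁻]^2) = 4.71×10⁻¹³ mol/L
For CdS: [Cd²⁺] = (Ksp/[S²⁻]) = 1.45×10⁻²⁴ mol/L
Since CdS needs less Cd²⁺ to reach saturation, it precipitates first.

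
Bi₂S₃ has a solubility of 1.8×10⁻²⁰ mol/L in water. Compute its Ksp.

Ksp = 2.0×10⁻⁹⁷

Bi₂S₃(s) ⇌ 2 Bi³⁺(aq) + 3 S²⁻(aq)
With molar solubility s: [Bi³⁺] = 2s, [S²⁻] = 3s.
Ksp = [Bi³⁺]^2[S²⁻]^3 = (2s)^2 · (3s)^3 = 108s^5
Ksp = 108 × (1.8×10⁻²⁰)^5 = 2.0×10⁻⁹⁷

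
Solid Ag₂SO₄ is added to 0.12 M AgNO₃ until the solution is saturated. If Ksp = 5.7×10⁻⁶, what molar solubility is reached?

Ag₂SO₄(s) ⇌ 2 Ag⁺(aq) + SO₄²⁻(aq)
With Ag⁺ already at 0.12 M and s small, take [Ag⁺] ≈ 0.12 M and [SO₄²⁻] = s.
Ksp = [Ag⁺]^2[SO₄²⁻] = (0.12)^2s
s = 5.7×10⁻⁶ / (0.12)^2 = 4.0×10⁻⁴
s = 4.0×10⁻⁴ M

4.0×10⁻⁴ M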